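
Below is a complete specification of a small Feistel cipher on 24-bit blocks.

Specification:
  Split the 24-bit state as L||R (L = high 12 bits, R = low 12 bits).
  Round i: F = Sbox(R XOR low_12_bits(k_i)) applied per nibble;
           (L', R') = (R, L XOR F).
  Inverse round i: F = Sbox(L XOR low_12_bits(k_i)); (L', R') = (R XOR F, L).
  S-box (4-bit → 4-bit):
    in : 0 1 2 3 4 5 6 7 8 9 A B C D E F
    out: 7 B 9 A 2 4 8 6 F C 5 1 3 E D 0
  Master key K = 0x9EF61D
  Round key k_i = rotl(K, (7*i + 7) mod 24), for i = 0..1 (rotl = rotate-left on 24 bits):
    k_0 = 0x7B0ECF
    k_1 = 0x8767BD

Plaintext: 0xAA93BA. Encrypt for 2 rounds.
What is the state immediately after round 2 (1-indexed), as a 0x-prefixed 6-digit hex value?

0x4CD9DD

s_0 = plaintext = 0xAA93BA
s_1 = Round(s_0, k_0) = 0x3BA4CD
s_2 = Round(s_1, k_1) = 0x4CD9DD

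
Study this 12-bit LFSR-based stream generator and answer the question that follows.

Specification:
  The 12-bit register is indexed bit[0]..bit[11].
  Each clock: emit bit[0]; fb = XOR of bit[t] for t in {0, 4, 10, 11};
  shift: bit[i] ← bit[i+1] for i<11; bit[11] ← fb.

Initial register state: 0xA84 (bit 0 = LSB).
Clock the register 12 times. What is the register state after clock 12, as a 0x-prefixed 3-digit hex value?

0x0B9

reg_0 = 0xA84
clock 1: out=0, reg = 0xD42
clock 2: out=0, reg = 0x6A1
clock 3: out=1, reg = 0x350
clock 4: out=0, reg = 0x9A8
clock 5: out=0, reg = 0xCD4
clock 6: out=0, reg = 0xE6A
clock 7: out=0, reg = 0x735
clock 8: out=1, reg = 0xB9A
clock 9: out=0, reg = 0x5CD
clock 10: out=1, reg = 0x2E6
clock 11: out=0, reg = 0x173
clock 12: out=1, reg = 0x0B9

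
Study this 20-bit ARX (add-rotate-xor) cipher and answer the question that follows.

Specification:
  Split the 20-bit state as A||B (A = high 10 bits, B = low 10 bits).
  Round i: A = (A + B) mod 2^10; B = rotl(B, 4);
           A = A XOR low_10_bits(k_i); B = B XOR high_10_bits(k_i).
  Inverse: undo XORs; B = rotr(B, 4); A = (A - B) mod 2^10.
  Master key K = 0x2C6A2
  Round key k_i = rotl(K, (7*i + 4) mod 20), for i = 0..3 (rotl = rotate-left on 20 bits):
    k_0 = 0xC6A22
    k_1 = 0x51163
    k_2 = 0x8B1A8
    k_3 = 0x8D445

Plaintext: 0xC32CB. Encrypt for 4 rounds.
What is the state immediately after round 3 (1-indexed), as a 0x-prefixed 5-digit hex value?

0xF9F81

s_0 = plaintext = 0xC32CB
s_1 = Round(s_0, k_0) = 0xFD7A1
s_2 = Round(s_1, k_1) = 0xBD75A
s_3 = Round(s_2, k_2) = 0xF9F81
s_4 = Round(s_3, k_3) = 0xCB62B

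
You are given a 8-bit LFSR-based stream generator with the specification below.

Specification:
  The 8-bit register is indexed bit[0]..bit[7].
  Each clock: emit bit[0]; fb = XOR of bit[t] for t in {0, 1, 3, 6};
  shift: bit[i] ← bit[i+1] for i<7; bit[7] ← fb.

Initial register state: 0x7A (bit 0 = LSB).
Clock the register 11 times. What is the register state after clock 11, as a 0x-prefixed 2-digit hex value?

0x03

reg_0 = 0x7A
clock 1: out=0, reg = 0xBD
clock 2: out=1, reg = 0x5E
clock 3: out=0, reg = 0xAF
clock 4: out=1, reg = 0xD7
clock 5: out=1, reg = 0xEB
clock 6: out=1, reg = 0x75
clock 7: out=1, reg = 0x3A
clock 8: out=0, reg = 0x1D
clock 9: out=1, reg = 0x0E
clock 10: out=0, reg = 0x07
clock 11: out=1, reg = 0x03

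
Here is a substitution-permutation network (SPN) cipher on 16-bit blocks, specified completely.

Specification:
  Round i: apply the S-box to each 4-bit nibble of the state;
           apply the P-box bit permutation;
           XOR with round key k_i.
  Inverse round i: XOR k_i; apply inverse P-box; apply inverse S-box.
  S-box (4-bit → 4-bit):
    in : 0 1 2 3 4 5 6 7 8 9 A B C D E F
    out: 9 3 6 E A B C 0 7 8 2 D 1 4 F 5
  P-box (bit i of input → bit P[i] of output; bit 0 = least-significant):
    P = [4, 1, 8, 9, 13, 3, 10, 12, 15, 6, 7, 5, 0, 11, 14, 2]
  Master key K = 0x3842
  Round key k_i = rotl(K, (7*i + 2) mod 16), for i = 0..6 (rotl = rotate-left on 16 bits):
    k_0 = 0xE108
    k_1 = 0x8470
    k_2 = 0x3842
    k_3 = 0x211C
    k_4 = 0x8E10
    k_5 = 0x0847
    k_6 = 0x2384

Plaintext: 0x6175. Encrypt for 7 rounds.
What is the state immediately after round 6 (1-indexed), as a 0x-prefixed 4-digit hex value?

0xB6AF

s_0 = plaintext = 0x6175
s_1 = Round(s_0, k_0) = 0x235E
s_2 = Round(s_1, k_1) = 0xFF8A
s_3 = Round(s_2, k_2) = 0xDCC9
s_4 = Round(s_3, k_3) = 0xC31C
s_5 = Round(s_4, k_4) = 0xAEE9
s_6 = Round(s_5, k_5) = 0xB6AF
s_7 = Round(s_6, k_6) = 0x6239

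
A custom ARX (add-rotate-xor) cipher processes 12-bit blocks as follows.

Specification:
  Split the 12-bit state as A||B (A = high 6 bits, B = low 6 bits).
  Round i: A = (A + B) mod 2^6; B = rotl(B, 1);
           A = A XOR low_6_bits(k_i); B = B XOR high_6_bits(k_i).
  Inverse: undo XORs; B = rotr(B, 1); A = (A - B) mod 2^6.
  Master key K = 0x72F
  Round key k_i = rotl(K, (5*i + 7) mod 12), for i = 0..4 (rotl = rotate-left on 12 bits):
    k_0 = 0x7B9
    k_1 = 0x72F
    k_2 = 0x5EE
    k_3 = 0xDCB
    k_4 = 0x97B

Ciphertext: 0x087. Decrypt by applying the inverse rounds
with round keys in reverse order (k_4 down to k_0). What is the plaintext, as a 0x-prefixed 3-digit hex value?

s_0 = ciphertext = 0x087
s_1 = InvRound(s_0, k_4) = 0xA11
s_2 = InvRound(s_1, k_3) = 0x413
s_3 = InvRound(s_2, k_2) = 0xF02
s_4 = InvRound(s_3, k_1) = 0x10F
s_5 = InvRound(s_4, k_0) = 0x568

0x568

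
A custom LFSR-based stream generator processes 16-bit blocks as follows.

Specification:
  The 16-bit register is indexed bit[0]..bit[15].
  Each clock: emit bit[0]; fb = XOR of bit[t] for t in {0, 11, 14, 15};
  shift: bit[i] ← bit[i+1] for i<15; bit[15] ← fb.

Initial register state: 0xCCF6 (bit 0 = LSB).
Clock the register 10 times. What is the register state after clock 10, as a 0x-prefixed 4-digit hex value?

0x1BF3

reg_0 = 0xCCF6
clock 1: out=0, reg = 0xE67B
clock 2: out=1, reg = 0xF33D
clock 3: out=1, reg = 0xF99E
clock 4: out=0, reg = 0xFCCF
clock 5: out=1, reg = 0x7E67
clock 6: out=1, reg = 0xBF33
clock 7: out=1, reg = 0xDF99
clock 8: out=1, reg = 0x6FCC
clock 9: out=0, reg = 0x37E6
clock 10: out=0, reg = 0x1BF3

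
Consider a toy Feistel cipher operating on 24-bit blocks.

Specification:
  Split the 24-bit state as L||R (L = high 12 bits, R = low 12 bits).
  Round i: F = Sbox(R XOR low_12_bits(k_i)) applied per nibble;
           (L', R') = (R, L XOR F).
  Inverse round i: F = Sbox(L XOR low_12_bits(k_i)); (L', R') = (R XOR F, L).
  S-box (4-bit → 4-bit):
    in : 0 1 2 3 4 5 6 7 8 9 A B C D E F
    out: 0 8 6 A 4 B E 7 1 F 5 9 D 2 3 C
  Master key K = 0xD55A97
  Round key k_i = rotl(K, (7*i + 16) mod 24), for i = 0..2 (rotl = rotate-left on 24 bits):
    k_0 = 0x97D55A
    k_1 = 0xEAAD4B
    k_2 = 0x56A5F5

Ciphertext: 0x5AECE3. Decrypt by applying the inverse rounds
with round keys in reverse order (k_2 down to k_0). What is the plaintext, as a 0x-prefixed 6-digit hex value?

0xD27D26

s_0 = ciphertext = 0x5AECE3
s_1 = InvRound(s_0, k_2) = 0xC5A5AE
s_2 = InvRound(s_1, k_1) = 0xD26C5A
s_3 = InvRound(s_2, k_0) = 0xD27D26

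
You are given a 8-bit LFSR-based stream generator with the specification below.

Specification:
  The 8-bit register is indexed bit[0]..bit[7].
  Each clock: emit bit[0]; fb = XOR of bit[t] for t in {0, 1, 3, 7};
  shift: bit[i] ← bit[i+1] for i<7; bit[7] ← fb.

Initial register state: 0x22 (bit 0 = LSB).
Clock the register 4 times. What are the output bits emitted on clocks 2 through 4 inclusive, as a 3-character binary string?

100

reg_0 = 0x22
clock 1: out=0, reg = 0x91
clock 2: out=1, reg = 0x48
clock 3: out=0, reg = 0xA4
clock 4: out=0, reg = 0xD2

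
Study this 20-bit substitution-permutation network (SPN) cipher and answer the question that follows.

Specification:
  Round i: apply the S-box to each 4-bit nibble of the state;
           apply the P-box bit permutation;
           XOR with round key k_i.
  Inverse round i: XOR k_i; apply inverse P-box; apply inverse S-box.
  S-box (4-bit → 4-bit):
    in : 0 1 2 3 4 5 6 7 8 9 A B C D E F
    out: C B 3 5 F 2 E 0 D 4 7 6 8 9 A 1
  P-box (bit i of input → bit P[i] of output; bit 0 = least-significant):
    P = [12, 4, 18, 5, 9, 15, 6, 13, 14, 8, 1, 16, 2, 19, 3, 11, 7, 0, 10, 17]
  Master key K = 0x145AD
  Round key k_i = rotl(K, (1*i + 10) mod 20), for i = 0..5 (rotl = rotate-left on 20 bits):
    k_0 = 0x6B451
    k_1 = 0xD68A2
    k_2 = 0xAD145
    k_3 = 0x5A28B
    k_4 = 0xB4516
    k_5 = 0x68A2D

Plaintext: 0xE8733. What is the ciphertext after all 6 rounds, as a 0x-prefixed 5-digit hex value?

s_0 = plaintext = 0xE8733
s_1 = Round(s_0, k_0) = 0x0AE1C
s_2 = Round(s_1, k_1) = 0x6CF8E
s_3 = Round(s_2, k_2) = 0x8BF34
s_4 = Round(s_3, k_3) = 0xBF473
s_5 = Round(s_4, k_4) = 0xE1011
s_6 = Round(s_5, k_5) = 0xD301A

0xD301A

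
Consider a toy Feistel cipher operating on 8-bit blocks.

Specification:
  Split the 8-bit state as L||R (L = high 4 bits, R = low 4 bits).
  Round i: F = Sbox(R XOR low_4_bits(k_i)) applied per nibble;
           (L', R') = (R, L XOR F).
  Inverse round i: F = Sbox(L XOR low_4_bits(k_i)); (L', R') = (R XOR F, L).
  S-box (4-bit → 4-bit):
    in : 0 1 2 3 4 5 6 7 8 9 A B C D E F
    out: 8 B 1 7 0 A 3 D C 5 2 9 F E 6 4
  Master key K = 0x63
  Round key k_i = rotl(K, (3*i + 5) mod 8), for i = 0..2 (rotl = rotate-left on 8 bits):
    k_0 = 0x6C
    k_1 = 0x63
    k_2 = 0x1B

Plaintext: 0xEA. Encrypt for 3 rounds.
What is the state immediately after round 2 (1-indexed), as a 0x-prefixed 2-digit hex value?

s_0 = plaintext = 0xEA
s_1 = Round(s_0, k_0) = 0xAD
s_2 = Round(s_1, k_1) = 0xDC
s_3 = Round(s_2, k_2) = 0xC0

0xDC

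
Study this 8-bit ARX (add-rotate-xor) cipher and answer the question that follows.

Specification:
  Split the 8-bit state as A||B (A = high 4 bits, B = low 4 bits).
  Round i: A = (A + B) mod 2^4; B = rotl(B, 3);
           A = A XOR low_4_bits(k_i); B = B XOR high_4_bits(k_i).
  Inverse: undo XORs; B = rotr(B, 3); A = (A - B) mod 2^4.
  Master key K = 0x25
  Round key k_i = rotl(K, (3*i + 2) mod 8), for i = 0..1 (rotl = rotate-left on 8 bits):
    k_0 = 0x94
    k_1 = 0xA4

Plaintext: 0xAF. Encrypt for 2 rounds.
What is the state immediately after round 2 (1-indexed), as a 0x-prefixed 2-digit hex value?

0x79

s_0 = plaintext = 0xAF
s_1 = Round(s_0, k_0) = 0xD6
s_2 = Round(s_1, k_1) = 0x79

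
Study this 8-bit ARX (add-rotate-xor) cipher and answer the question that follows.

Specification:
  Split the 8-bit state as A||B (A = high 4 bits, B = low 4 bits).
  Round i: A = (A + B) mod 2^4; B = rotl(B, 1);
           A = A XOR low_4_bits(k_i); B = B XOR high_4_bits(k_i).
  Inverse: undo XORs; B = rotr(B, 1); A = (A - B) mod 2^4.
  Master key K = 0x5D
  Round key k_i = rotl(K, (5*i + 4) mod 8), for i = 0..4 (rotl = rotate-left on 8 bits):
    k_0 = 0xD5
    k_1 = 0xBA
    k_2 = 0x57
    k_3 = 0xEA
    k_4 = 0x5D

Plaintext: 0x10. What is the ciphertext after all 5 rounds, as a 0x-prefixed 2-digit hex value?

0x2D

s_0 = plaintext = 0x10
s_1 = Round(s_0, k_0) = 0x4D
s_2 = Round(s_1, k_1) = 0xB0
s_3 = Round(s_2, k_2) = 0xC5
s_4 = Round(s_3, k_3) = 0xB4
s_5 = Round(s_4, k_4) = 0x2D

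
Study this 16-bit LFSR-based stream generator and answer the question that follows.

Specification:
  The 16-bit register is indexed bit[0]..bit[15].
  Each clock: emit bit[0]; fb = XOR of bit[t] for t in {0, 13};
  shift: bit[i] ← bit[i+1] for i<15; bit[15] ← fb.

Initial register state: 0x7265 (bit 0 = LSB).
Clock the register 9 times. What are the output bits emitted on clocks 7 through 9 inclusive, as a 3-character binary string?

100

reg_0 = 0x7265
clock 1: out=1, reg = 0x3932
clock 2: out=0, reg = 0x9C99
clock 3: out=1, reg = 0xCE4C
clock 4: out=0, reg = 0x6726
clock 5: out=0, reg = 0xB393
clock 6: out=1, reg = 0x59C9
clock 7: out=1, reg = 0xACE4
clock 8: out=0, reg = 0xD672
clock 9: out=0, reg = 0x6B39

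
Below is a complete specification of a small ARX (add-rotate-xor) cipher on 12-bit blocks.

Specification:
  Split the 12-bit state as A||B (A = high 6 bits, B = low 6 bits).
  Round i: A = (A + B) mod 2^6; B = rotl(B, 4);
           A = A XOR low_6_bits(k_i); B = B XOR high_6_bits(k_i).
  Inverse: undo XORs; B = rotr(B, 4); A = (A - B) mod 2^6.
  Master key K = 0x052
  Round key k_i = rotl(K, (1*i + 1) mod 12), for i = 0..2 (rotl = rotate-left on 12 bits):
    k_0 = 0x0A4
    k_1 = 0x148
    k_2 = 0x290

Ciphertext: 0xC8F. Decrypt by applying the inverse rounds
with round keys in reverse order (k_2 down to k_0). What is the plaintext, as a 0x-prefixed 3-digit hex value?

0x25C

s_0 = ciphertext = 0xC8F
s_1 = InvRound(s_0, k_2) = 0x394
s_2 = InvRound(s_1, k_1) = 0x045
s_3 = InvRound(s_2, k_0) = 0x25C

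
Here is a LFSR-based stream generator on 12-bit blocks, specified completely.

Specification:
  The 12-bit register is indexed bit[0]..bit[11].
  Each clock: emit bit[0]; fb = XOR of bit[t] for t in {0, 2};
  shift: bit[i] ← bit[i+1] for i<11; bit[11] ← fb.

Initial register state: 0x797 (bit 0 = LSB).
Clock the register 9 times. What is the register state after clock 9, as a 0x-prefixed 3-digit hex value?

0x393

reg_0 = 0x797
clock 1: out=1, reg = 0x3CB
clock 2: out=1, reg = 0x9E5
clock 3: out=1, reg = 0x4F2
clock 4: out=0, reg = 0x279
clock 5: out=1, reg = 0x93C
clock 6: out=0, reg = 0xC9E
clock 7: out=0, reg = 0xE4F
clock 8: out=1, reg = 0x727
clock 9: out=1, reg = 0x393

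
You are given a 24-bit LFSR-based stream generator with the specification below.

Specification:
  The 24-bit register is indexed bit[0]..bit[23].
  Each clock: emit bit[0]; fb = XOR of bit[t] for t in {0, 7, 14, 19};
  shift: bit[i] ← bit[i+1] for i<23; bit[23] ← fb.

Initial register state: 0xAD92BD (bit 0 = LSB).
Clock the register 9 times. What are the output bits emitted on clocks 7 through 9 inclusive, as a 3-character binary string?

reg_0 = 0xAD92BD
clock 1: out=1, reg = 0xD6C95E
clock 2: out=0, reg = 0xEB64AF
clock 3: out=1, reg = 0x75B257
clock 4: out=1, reg = 0xBAD92B
clock 5: out=1, reg = 0xDD6C95
clock 6: out=1, reg = 0x6EB64A
clock 7: out=0, reg = 0xB75B25
clock 8: out=1, reg = 0x5BAD92
clock 9: out=0, reg = 0x2DD6C9

010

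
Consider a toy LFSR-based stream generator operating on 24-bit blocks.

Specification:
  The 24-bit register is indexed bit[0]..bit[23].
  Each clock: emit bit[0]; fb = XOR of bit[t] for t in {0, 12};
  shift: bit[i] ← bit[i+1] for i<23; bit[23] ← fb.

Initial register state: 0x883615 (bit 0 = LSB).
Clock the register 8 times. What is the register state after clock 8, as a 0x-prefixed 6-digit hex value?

reg_0 = 0x883615
clock 1: out=1, reg = 0x441B0A
clock 2: out=0, reg = 0xA20D85
clock 3: out=1, reg = 0xD106C2
clock 4: out=0, reg = 0x688361
clock 5: out=1, reg = 0xB441B0
clock 6: out=0, reg = 0x5A20D8
clock 7: out=0, reg = 0x2D106C
clock 8: out=0, reg = 0x968836

0x968836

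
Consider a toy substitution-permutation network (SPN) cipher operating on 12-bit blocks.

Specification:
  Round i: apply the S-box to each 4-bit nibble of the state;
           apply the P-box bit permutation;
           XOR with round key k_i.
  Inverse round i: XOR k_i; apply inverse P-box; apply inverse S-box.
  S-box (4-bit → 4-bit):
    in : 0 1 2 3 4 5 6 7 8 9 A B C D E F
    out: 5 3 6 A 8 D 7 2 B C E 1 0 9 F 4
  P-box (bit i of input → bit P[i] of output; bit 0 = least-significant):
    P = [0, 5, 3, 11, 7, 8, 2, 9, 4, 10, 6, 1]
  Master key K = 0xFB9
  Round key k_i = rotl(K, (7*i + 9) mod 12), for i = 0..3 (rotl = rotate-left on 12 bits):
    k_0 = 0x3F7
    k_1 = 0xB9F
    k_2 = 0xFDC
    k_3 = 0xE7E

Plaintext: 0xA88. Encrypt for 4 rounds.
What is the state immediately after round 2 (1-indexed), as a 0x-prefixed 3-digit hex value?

0x21F

s_0 = plaintext = 0xA88
s_1 = Round(s_0, k_0) = 0xC14
s_2 = Round(s_1, k_1) = 0x21F
s_3 = Round(s_2, k_2) = 0xA14
s_4 = Round(s_3, k_3) = 0x3BC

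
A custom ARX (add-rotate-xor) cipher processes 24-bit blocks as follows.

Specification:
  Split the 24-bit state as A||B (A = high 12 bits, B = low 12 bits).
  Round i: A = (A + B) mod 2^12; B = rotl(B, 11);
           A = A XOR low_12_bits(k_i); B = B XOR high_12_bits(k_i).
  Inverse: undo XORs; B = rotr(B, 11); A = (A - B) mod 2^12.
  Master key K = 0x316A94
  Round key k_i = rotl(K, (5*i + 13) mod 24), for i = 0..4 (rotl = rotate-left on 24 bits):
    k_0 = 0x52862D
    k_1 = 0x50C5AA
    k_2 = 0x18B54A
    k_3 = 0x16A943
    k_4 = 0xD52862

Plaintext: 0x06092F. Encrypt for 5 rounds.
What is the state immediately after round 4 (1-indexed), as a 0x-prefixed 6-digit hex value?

s_0 = plaintext = 0x06092F
s_1 = Round(s_0, k_0) = 0xFA29BF
s_2 = Round(s_1, k_1) = 0xCCB9D3
s_3 = Round(s_2, k_2) = 0x3D4D62
s_4 = Round(s_3, k_3) = 0x8757DB
s_5 = Round(s_4, k_4) = 0x8326BF

0x8757DB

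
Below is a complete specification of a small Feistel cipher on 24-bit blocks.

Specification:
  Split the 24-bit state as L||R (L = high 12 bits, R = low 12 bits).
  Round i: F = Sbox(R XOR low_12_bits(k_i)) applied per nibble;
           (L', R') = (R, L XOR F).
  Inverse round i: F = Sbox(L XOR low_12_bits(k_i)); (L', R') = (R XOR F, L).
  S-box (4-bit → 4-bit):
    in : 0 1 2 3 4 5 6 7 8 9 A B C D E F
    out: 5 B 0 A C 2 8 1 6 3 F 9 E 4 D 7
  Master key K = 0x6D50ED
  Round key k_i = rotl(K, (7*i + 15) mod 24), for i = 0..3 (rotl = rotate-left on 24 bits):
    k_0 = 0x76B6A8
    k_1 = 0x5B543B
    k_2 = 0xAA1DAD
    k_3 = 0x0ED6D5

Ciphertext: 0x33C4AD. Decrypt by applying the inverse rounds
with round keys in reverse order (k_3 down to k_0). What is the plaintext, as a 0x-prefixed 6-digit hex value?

s_0 = ciphertext = 0x33C4AD
s_1 = InvRound(s_0, k_3) = 0x67E33C
s_2 = InvRound(s_1, k_2) = 0xA7667E
s_3 = InvRound(s_2, k_1) = 0xBBAA76
s_4 = InvRound(s_3, k_0) = 0xEC6BBA

0xEC6BBA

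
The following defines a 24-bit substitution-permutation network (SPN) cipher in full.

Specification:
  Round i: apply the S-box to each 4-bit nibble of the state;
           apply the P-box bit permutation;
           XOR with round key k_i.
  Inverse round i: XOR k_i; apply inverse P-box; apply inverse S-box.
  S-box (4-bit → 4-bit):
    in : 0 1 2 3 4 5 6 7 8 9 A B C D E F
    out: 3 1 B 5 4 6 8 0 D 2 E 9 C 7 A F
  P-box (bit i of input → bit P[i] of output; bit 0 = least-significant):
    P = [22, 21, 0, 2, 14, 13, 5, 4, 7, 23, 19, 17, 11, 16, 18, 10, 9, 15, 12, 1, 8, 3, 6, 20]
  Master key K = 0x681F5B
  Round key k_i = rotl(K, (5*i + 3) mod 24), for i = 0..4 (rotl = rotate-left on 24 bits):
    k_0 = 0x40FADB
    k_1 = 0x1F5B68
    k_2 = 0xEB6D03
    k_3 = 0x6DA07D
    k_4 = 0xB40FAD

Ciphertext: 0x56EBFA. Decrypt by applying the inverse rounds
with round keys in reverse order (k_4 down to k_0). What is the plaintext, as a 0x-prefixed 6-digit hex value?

0xD8025C

s_0 = ciphertext = 0x56EBFA
s_1 = InvRound(s_0, k_4) = 0x4E6E2F
s_2 = InvRound(s_1, k_3) = 0x4226B9
s_3 = InvRound(s_2, k_2) = 0x0B0D89
s_4 = InvRound(s_3, k_1) = 0xC3C134
s_5 = InvRound(s_4, k_0) = 0xD8025C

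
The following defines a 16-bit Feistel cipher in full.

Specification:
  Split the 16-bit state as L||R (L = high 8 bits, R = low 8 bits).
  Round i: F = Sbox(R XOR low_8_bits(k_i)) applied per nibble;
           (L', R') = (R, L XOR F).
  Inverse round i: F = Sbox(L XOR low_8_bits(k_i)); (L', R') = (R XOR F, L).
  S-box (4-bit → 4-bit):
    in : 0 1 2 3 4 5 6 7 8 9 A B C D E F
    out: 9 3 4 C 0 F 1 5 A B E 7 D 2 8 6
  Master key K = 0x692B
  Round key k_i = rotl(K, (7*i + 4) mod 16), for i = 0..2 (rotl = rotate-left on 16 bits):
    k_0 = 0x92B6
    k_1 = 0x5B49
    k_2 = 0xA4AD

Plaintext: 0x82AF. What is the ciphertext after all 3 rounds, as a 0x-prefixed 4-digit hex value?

0xC6AE

s_0 = plaintext = 0x82AF
s_1 = Round(s_0, k_0) = 0xAFB9
s_2 = Round(s_1, k_1) = 0xB9C6
s_3 = Round(s_2, k_2) = 0xC6AE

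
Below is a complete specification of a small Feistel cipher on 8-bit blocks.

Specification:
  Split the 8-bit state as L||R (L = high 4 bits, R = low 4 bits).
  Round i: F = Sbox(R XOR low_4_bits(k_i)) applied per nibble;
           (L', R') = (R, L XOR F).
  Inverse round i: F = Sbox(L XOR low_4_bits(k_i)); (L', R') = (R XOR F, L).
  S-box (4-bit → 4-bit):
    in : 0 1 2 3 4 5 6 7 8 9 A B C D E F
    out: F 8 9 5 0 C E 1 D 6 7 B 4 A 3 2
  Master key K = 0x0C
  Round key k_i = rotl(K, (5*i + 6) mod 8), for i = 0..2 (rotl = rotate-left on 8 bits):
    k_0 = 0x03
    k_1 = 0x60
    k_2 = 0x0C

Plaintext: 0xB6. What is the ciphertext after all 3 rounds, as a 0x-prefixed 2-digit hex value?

0x7C

s_0 = plaintext = 0xB6
s_1 = Round(s_0, k_0) = 0x67
s_2 = Round(s_1, k_1) = 0x77
s_3 = Round(s_2, k_2) = 0x7C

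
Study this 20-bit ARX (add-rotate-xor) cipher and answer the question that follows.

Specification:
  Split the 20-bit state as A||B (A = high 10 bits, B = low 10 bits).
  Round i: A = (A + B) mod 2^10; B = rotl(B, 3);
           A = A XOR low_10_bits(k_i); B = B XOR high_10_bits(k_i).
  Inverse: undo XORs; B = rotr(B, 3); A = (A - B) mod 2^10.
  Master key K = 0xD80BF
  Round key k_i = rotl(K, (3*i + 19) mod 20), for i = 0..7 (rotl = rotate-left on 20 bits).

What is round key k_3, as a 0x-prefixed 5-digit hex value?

K = 0xD80BF
k_0 = rotl(K, (3*0+19) mod 20) = rotl(K, 19) = 0xEC05F
k_1 = rotl(K, (3*1+19) mod 20) = rotl(K, 2) = 0x602FF
k_2 = rotl(K, (3*2+19) mod 20) = rotl(K, 5) = 0x017FB
k_3 = rotl(K, (3*3+19) mod 20) = rotl(K, 8) = 0x0BFD8

0x0BFD8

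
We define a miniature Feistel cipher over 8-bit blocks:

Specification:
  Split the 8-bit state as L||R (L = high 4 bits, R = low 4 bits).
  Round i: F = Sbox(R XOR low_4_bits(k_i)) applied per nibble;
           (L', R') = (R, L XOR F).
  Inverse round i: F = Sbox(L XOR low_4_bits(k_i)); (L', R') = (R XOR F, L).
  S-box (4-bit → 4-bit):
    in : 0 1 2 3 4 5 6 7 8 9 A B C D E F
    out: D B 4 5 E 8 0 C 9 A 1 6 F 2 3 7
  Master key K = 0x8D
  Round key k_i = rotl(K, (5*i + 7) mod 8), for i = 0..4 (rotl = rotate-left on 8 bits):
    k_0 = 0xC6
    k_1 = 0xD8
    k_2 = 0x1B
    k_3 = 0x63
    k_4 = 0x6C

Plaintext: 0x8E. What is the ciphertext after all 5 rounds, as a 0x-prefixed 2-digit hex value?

0xCB

s_0 = plaintext = 0x8E
s_1 = Round(s_0, k_0) = 0xE1
s_2 = Round(s_1, k_1) = 0x14
s_3 = Round(s_2, k_2) = 0x46
s_4 = Round(s_3, k_3) = 0x6C
s_5 = Round(s_4, k_4) = 0xCB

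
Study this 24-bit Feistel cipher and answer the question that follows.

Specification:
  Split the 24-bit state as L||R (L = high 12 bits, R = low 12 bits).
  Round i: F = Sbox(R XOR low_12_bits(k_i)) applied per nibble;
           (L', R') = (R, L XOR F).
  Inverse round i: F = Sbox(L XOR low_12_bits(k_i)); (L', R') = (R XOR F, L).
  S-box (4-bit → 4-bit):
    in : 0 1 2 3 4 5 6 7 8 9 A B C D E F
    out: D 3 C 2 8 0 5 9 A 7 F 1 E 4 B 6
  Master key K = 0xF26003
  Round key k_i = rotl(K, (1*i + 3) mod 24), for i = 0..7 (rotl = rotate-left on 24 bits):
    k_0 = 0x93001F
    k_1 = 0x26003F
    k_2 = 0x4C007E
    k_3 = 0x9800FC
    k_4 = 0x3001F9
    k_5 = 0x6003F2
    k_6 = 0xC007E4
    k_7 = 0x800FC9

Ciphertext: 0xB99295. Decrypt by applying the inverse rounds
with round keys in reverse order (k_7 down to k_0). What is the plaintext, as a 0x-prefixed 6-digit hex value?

s_0 = ciphertext = 0xB99295
s_1 = InvRound(s_0, k_7) = 0xA98B99
s_2 = InvRound(s_1, k_6) = 0xF07A98
s_3 = InvRound(s_2, k_5) = 0x4F8F07
s_4 = InvRound(s_3, k_4) = 0xFD44F8
s_5 = InvRound(s_4, k_3) = 0x232FD4
s_6 = InvRound(s_5, k_2) = 0x35A232
s_7 = InvRound(s_6, k_1) = 0x06235A
s_8 = InvRound(s_7, k_0) = 0xECE062

0xECE062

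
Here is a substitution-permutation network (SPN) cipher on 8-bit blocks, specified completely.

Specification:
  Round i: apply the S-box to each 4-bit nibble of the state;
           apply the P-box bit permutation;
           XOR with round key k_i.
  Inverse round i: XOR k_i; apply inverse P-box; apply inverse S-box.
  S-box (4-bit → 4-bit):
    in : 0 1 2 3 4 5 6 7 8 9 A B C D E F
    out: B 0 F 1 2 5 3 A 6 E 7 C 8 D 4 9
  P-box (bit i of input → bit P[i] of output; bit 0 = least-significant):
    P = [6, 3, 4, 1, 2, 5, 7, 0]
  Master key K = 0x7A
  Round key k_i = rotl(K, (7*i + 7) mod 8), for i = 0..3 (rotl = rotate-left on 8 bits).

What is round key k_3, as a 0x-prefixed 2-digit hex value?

0xA7

K = 0x7A
k_0 = rotl(K, (7*0+7) mod 8) = rotl(K, 7) = 0x3D
k_1 = rotl(K, (7*1+7) mod 8) = rotl(K, 6) = 0x9E
k_2 = rotl(K, (7*2+7) mod 8) = rotl(K, 5) = 0x4F
k_3 = rotl(K, (7*3+7) mod 8) = rotl(K, 4) = 0xA7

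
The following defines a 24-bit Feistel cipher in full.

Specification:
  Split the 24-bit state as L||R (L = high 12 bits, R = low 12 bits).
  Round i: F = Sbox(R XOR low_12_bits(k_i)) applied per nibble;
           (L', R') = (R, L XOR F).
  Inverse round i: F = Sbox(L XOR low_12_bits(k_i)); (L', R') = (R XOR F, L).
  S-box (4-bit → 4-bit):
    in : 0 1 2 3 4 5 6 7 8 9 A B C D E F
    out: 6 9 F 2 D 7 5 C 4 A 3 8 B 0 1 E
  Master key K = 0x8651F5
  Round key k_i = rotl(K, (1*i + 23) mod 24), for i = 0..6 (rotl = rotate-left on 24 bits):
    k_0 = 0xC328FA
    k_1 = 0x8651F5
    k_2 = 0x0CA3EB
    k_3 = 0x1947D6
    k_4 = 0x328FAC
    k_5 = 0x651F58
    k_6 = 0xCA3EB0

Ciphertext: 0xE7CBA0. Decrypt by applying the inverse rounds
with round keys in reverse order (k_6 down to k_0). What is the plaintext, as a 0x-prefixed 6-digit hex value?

0x93A84E

s_0 = ciphertext = 0xE7CBA0
s_1 = InvRound(s_0, k_6) = 0xD1BE7C
s_2 = InvRound(s_1, k_5) = 0x1AED1B
s_3 = InvRound(s_2, k_4) = 0xC741AE
s_4 = InvRound(s_3, k_3) = 0x991C74
s_5 = InvRound(s_4, k_2) = 0xFB7991
s_6 = InvRound(s_5, k_1) = 0x84EFB7
s_7 = InvRound(s_6, k_0) = 0x93A84E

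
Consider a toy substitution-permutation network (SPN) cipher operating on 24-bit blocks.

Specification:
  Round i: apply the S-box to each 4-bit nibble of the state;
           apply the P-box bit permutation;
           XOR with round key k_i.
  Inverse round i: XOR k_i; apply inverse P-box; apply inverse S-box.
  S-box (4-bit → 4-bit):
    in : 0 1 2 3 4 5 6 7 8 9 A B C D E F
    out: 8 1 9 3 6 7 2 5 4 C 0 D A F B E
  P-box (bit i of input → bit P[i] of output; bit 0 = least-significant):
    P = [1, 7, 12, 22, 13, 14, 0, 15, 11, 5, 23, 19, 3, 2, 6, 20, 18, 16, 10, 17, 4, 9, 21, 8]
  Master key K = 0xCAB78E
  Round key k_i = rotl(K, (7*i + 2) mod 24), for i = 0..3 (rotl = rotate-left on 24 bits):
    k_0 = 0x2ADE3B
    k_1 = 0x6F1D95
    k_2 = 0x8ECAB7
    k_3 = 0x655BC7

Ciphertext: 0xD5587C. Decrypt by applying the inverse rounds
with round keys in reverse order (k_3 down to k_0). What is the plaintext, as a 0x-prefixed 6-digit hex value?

0xA09A13

s_0 = ciphertext = 0xD5587C
s_1 = InvRound(s_0, k_3) = 0xDA2483
s_2 = InvRound(s_1, k_2) = 0x37C3E0
s_3 = InvRound(s_2, k_1) = 0x38FEF9
s_4 = InvRound(s_3, k_0) = 0xA09A13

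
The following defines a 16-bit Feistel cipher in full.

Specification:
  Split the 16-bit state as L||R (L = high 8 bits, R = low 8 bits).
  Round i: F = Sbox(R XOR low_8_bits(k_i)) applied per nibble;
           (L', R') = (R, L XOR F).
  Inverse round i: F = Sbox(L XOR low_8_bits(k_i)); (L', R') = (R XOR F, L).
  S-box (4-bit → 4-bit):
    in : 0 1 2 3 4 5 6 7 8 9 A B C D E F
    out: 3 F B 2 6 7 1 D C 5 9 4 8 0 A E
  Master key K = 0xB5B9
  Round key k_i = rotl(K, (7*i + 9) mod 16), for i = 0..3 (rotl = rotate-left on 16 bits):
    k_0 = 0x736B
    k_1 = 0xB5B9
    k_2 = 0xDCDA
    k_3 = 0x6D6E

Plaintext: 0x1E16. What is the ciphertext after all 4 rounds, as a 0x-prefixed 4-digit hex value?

s_0 = plaintext = 0x1E16
s_1 = Round(s_0, k_0) = 0x16CE
s_2 = Round(s_1, k_1) = 0xCECB
s_3 = Round(s_2, k_2) = 0xCB31
s_4 = Round(s_3, k_3) = 0x31B5

0x31B5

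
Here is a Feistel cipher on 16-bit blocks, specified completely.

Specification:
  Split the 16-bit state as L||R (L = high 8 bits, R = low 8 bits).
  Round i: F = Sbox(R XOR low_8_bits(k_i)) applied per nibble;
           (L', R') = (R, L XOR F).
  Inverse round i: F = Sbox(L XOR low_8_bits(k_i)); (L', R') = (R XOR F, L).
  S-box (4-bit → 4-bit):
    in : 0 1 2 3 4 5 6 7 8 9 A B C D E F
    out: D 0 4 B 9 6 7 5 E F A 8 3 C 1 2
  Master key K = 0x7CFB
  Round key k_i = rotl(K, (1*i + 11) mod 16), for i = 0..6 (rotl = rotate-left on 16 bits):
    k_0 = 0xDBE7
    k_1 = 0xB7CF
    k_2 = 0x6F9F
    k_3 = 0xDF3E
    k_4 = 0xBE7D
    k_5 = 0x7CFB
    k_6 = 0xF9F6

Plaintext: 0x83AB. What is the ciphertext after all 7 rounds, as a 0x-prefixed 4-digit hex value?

0x9F70

s_0 = plaintext = 0x83AB
s_1 = Round(s_0, k_0) = 0xAB10
s_2 = Round(s_1, k_1) = 0x1069
s_3 = Round(s_2, k_2) = 0x6937
s_4 = Round(s_3, k_3) = 0x37B6
s_5 = Round(s_4, k_4) = 0xB60F
s_6 = Round(s_5, k_5) = 0x0F9F
s_7 = Round(s_6, k_6) = 0x9F70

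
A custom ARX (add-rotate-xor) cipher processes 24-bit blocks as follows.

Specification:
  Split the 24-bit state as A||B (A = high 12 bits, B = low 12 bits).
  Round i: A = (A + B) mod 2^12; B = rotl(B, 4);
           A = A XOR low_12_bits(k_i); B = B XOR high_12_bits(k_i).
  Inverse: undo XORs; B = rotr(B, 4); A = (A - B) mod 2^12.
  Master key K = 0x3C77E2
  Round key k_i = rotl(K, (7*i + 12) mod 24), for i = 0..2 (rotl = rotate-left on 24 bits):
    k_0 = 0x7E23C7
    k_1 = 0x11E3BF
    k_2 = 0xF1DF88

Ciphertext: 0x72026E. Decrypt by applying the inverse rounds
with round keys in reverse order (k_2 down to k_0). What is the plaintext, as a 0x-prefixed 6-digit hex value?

s_0 = ciphertext = 0x72026E
s_1 = InvRound(s_0, k_2) = 0x4D13D7
s_2 = InvRound(s_1, k_1) = 0xE4292C
s_3 = InvRound(s_2, k_0) = 0xE99EEC

0xE99EEC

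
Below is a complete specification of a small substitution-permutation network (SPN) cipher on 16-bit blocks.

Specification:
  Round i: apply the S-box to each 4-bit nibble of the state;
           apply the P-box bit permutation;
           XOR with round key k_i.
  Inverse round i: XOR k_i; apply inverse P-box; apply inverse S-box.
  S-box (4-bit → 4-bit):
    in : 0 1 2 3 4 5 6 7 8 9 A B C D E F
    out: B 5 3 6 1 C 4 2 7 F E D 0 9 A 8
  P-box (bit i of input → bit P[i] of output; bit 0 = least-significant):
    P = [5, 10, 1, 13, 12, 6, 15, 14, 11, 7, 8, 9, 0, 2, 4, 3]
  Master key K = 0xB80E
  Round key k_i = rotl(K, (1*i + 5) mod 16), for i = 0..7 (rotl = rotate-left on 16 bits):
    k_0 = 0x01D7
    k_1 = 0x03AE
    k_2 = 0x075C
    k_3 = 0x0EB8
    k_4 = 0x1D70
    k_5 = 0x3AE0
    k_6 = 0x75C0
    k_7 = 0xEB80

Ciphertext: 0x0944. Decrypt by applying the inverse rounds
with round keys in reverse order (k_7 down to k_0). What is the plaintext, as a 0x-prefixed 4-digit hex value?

s_0 = ciphertext = 0x0944
s_1 = InvRound(s_0, k_7) = 0x7EAF
s_2 = InvRound(s_1, k_6) = 0x0B71
s_3 = InvRound(s_2, k_5) = 0x134F
s_4 = InvRound(s_3, k_4) = 0x9DC8
s_5 = InvRound(s_4, k_3) = 0x6584
s_6 = InvRound(s_5, k_2) = 0x5EEF
s_7 = InvRound(s_6, k_1) = 0x4107
s_8 = InvRound(s_7, k_0) = 0x67EC

0x67EC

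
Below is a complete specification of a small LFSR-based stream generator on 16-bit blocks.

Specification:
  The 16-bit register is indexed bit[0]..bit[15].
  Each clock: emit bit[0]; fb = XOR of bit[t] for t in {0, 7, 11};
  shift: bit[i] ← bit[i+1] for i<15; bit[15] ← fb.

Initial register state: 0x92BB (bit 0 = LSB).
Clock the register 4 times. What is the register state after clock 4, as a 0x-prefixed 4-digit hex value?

reg_0 = 0x92BB
clock 1: out=1, reg = 0x495D
clock 2: out=1, reg = 0x24AE
clock 3: out=0, reg = 0x9257
clock 4: out=1, reg = 0xC92B

0xC92B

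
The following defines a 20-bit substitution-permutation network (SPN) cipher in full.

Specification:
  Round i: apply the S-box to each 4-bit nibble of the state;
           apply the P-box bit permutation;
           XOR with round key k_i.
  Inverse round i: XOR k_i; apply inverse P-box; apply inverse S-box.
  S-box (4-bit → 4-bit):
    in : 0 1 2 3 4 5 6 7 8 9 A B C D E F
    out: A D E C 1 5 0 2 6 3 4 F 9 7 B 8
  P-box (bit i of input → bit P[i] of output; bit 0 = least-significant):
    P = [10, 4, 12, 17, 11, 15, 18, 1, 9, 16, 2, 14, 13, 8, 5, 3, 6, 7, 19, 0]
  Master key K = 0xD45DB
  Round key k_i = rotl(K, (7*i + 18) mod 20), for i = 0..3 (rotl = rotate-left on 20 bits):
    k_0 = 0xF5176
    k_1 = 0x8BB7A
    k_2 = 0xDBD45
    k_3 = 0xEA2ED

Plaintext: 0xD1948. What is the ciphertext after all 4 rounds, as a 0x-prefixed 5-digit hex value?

0x88B10

s_0 = plaintext = 0xD1948
s_1 = Round(s_0, k_0) = 0x66B8E
s_2 = Round(s_1, k_1) = 0xF7D6E
s_3 = Round(s_2, k_2) = 0xEBA50
s_4 = Round(s_3, k_3) = 0x88B10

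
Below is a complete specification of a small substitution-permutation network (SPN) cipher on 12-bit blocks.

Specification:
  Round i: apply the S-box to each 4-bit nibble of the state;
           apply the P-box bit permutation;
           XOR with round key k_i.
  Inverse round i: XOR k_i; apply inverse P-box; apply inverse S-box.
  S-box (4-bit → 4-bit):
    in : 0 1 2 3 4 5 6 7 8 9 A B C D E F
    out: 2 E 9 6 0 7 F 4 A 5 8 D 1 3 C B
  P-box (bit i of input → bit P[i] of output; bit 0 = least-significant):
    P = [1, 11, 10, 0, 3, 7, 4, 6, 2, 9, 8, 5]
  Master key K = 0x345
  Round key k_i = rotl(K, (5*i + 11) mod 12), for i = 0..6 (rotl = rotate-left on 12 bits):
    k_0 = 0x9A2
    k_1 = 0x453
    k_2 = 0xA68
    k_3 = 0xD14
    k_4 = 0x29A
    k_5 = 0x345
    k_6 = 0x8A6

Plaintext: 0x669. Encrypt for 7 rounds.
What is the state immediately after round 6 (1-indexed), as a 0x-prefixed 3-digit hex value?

0x972

s_0 = plaintext = 0x669
s_1 = Round(s_0, k_0) = 0xE5C
s_2 = Round(s_1, k_1) = 0x5E9
s_3 = Round(s_2, k_2) = 0xD3E
s_4 = Round(s_3, k_3) = 0xB81
s_5 = Round(s_4, k_4) = 0xF7F
s_6 = Round(s_5, k_5) = 0x972
s_7 = Round(s_6, k_6) = 0x9B1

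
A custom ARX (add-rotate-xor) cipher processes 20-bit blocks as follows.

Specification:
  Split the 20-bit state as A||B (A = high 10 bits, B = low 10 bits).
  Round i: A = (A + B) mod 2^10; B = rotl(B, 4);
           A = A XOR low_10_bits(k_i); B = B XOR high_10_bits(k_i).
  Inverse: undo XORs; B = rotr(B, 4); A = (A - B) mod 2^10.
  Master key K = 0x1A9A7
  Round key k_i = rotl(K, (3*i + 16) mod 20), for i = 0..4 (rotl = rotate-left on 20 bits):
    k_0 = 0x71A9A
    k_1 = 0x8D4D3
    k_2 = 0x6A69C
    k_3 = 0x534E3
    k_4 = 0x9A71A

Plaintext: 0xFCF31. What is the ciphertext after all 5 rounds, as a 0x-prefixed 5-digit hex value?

s_0 = plaintext = 0xFCF31
s_1 = Round(s_0, k_0) = 0x6FADA
s_2 = Round(s_1, k_1) = 0x12F9E
s_3 = Round(s_2, k_2) = 0x5D447
s_4 = Round(s_3, k_3) = 0x57D3C
s_5 = Round(s_4, k_4) = 0x605AD

0x605AD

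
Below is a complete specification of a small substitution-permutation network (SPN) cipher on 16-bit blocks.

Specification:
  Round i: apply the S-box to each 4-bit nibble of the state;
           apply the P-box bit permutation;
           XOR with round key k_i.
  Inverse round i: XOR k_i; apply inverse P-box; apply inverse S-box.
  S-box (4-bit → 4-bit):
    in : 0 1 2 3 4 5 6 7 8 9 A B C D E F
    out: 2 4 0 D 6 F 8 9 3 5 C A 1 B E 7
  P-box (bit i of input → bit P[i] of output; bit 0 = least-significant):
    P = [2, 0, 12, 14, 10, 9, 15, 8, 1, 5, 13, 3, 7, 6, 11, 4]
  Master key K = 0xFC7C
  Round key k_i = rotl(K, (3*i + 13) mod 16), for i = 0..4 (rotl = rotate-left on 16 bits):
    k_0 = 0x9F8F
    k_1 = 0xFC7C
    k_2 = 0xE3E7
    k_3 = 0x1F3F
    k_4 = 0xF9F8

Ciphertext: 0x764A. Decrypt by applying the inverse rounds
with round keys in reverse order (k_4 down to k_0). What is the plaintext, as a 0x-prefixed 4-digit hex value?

0xF03E

s_0 = ciphertext = 0x764A
s_1 = InvRound(s_0, k_4) = 0x3852
s_2 = InvRound(s_1, k_3) = 0x0ED8
s_3 = InvRound(s_2, k_2) = 0xA53D
s_4 = InvRound(s_3, k_1) = 0x426E
s_5 = InvRound(s_4, k_0) = 0xF03E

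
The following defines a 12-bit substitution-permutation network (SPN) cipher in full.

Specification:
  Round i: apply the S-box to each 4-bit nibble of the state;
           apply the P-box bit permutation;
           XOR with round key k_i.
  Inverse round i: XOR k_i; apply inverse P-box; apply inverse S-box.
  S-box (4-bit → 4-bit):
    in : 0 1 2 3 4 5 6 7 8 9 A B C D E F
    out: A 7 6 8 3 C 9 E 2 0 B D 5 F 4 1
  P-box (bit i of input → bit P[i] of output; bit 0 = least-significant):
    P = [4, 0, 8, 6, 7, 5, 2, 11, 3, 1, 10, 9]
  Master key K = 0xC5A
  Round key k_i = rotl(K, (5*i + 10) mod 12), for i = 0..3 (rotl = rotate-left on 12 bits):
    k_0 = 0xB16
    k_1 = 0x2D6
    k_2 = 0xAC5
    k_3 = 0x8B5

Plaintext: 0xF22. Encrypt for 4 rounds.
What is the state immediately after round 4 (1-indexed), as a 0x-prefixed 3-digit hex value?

s_0 = plaintext = 0xF22
s_1 = Round(s_0, k_0) = 0xA3B
s_2 = Round(s_1, k_1) = 0x98C
s_3 = Round(s_2, k_2) = 0xBF5
s_4 = Round(s_3, k_3) = 0xF7D

0xF7D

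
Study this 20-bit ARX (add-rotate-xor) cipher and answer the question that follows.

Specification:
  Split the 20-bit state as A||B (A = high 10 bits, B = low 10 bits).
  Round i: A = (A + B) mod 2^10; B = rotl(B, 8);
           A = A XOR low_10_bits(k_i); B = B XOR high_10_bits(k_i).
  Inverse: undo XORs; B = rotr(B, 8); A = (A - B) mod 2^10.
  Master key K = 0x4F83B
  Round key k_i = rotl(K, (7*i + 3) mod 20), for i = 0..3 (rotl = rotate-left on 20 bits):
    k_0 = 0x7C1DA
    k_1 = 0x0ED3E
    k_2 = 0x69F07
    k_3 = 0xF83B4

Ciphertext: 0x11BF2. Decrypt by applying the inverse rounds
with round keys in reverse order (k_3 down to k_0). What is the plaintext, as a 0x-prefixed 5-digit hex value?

0xAEBAF

s_0 = ciphertext = 0x11BF2
s_1 = InvRound(s_0, k_3) = 0xEA848
s_2 = InvRound(s_1, k_2) = 0x3C3BD
s_3 = InvRound(s_2, k_1) = 0xECE1B
s_4 = InvRound(s_3, k_0) = 0xAEBAF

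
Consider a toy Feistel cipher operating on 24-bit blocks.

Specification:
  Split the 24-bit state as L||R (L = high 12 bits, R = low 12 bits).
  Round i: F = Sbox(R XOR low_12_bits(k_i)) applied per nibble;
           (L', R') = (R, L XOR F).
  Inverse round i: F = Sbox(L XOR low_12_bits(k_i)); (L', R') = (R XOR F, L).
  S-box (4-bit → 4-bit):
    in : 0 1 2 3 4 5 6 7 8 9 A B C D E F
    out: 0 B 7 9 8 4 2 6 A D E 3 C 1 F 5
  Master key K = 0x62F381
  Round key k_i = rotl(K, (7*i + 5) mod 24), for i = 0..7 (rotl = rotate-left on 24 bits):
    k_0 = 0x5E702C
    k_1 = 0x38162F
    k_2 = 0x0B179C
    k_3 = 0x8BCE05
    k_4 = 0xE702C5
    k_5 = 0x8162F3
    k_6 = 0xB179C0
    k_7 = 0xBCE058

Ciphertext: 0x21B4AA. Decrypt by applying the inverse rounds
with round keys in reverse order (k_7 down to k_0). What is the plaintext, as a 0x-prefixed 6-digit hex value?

s_0 = ciphertext = 0x21B4AA
s_1 = InvRound(s_0, k_7) = 0x32321B
s_2 = InvRound(s_1, k_6) = 0xCE2323
s_3 = InvRound(s_2, k_5) = 0xC98CE2
s_4 = InvRound(s_3, k_4) = 0x3A3C98
s_5 = InvRound(s_4, k_3) = 0xD7A3A3
s_6 = InvRound(s_5, k_2) = 0xD51D7A
s_7 = InvRound(s_6, k_1) = 0xE15D51
s_8 = InvRound(s_7, k_0) = 0x2CCE15

0x2CCE15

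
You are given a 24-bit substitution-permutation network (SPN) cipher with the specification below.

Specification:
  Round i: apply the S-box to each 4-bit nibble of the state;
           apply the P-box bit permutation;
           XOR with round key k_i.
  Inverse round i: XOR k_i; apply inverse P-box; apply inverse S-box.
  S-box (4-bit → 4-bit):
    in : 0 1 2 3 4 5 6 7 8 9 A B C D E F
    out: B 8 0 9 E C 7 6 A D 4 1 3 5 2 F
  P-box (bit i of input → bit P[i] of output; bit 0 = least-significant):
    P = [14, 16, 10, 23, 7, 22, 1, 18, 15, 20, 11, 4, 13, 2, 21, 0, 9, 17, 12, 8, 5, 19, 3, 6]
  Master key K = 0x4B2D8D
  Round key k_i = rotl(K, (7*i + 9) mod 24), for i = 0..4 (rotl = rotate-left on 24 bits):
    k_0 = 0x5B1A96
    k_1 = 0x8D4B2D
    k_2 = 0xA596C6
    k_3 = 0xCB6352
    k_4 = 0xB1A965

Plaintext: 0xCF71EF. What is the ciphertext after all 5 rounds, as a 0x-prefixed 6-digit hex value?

0x0A9151

s_0 = plaintext = 0xCF71EF
s_1 = Round(s_0, k_0) = 0xB04DA2
s_2 = Round(s_1, k_1) = 0xAFC00A
s_3 = Round(s_2, k_2) = 0xF3215A
s_4 = Round(s_3, k_3) = 0xC76428
s_5 = Round(s_4, k_4) = 0x0A9151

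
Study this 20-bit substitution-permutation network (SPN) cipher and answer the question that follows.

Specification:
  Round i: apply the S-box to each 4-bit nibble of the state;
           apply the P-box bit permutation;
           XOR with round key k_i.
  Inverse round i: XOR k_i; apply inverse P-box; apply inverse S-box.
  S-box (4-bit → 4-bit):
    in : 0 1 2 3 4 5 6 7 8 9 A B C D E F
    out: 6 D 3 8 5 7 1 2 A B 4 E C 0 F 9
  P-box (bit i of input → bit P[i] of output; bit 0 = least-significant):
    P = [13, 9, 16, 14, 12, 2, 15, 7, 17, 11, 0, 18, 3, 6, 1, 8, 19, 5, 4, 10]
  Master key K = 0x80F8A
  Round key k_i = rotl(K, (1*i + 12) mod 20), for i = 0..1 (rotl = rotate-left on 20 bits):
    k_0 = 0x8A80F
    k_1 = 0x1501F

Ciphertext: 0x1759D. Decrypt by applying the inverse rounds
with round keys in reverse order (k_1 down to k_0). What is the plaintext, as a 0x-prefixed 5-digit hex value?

s_0 = ciphertext = 0x1759D
s_1 = InvRound(s_0, k_1) = 0x3CD36
s_2 = InvRound(s_1, k_0) = 0xEF4D1

0xEF4D1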